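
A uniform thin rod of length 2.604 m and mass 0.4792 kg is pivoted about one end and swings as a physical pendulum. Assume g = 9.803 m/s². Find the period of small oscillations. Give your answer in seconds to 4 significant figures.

2.644 s

For a physical pendulum T = 2π√(I/(mgd)), with d = 1.3020 m from pivot to centre of mass.
I_cm = mL²/12 = 0.4792 × 2.604²/12 = 0.27078 kg·m²; I = I_cm + md² = 0.27078 + 0.4792 × 1.3020² = 1.0831 kg·m².
T = 2π√(1.0831/(0.4792 × 9.803 × 1.3020)) = 2.644 s.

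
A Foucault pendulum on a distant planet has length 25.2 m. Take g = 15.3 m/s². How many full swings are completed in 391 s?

T = 2π√(L/g) = 2π√(25.2/15.3) = 8.064 s.
Number of complete oscillations = ⌊391/8.064⌋ = ⌊48.49⌋ = 48.

48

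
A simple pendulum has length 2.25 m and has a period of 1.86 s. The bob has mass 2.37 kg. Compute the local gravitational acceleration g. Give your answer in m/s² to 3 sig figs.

From T = 2π√(L/g), g = 4π²L/T² = 4π² × 2.25/1.860² = 25.7 m/s².

25.7 m/s²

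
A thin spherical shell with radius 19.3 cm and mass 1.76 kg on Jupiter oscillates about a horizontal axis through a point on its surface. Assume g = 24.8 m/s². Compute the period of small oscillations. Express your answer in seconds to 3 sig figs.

0.716 s

I_cm = (2/3)mr² = 0.04371 kg·m². The pivot is at distance d = 0.193 m from the centre of mass.
By the parallel-axis theorem, I = I_cm + md² = 0.04371 + 0.06556 = 0.1093 kg·m².
T = 2π√(I/(mgd)) = 2π√(0.1093/(1.76 × 24.8 × 0.193)) = 0.716 s.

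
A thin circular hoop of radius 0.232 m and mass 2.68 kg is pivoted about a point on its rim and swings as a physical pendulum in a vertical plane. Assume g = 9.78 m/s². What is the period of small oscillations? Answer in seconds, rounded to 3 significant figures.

1.37 s

I_cm = mr² = 0.1442 kg·m². The pivot is at distance d = 0.232 m from the centre of mass.
By the parallel-axis theorem, I = I_cm + md² = 0.1442 + 0.1442 = 0.2885 kg·m².
T = 2π√(I/(mgd)) = 2π√(0.2885/(2.68 × 9.78 × 0.232)) = 1.37 s.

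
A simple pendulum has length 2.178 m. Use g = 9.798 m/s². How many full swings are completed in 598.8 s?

T = 2π√(L/g) = 2π√(2.178/9.798) = 2.9624 s.
Number of complete oscillations = ⌊598.8/2.9624⌋ = ⌊202.14⌋ = 202.

202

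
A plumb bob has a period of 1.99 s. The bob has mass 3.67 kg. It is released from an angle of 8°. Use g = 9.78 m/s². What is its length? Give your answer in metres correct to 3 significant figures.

0.981 m

From T = 2π√(L/g), L = gT²/(4π²) = 9.78 × 1.990²/(4π²) = 0.981 m.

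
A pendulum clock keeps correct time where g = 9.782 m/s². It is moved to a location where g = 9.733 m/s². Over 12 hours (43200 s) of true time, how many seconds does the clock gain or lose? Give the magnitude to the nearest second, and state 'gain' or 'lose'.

The clock's period scales as T ∝ 1/√g, so T'/T = √(9.782/9.733) = 1.00251.
In 43200 s of true time the clock registers 43200/1.00251 = 43091.7 s, so it loses 108 s.

lose 108 s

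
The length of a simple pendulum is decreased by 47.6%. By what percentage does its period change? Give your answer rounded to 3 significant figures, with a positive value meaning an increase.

-27.6%

T ∝ √L, so T'/T = √(0.5240) = 0.7239.
Percentage change in T = (0.7239 − 1) × 100% = -27.6%.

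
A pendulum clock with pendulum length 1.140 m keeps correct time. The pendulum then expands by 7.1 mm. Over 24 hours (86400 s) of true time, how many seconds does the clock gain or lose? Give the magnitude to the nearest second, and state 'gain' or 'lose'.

lose 268 s

T ∝ √L, so T'/T = √(1.14710/1.140) = 1.00311.
In 86400 s of true time the clock registers 86400/1.00311 = 86132.2 s, so it loses 268 s.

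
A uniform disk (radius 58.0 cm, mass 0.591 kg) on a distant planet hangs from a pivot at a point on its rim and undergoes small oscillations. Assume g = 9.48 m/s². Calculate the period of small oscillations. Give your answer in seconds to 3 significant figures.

1.90 s

I_cm = ½mr² = 0.09941 kg·m². The pivot is at distance d = 0.580 m from the centre of mass.
By the parallel-axis theorem, I = I_cm + md² = 0.09941 + 0.1988 = 0.2982 kg·m².
T = 2π√(I/(mgd)) = 2π√(0.2982/(0.591 × 9.48 × 0.580)) = 1.90 s.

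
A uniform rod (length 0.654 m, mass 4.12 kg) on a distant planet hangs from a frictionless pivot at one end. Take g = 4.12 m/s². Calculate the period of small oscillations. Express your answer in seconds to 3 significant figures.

2.04 s

For a physical pendulum T = 2π√(I/(mgd)), with d = 0.3270 m from pivot to centre of mass.
I_cm = mL²/12 = 4.12 × 0.654²/12 = 0.1468 kg·m²; I = I_cm + md² = 0.1468 + 4.12 × 0.3270² = 0.5874 kg·m².
T = 2π√(0.5874/(4.12 × 4.12 × 0.3270)) = 2.04 s.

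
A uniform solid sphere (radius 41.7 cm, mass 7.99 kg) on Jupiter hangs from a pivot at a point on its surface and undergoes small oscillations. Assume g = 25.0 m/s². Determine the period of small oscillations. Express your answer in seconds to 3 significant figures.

0.960 s

I_cm = (2/5)mr² = 0.5557 kg·m². The pivot is at distance d = 0.417 m from the centre of mass.
By the parallel-axis theorem, I = I_cm + md² = 0.5557 + 1.389 = 1.945 kg·m².
T = 2π√(I/(mgd)) = 2π√(1.945/(7.99 × 25.0 × 0.417)) = 0.960 s.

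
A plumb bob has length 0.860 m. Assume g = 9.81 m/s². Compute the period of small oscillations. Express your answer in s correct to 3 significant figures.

T = 2π√(L/g) = 2π√(0.860/9.81) = 2π × 0.2961 = 1.86 s.

1.86 s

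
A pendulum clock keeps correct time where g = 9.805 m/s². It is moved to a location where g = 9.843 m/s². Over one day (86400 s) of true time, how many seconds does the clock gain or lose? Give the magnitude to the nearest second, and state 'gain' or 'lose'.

The clock's period scales as T ∝ 1/√g, so T'/T = √(9.805/9.843) = 0.998068.
In 86400 s of true time the clock registers 86400/0.998068 = 86567.3 s, so it gains 167 s.

gain 167 s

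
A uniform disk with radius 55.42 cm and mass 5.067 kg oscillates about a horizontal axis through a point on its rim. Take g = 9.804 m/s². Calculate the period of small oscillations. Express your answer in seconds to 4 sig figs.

I_cm = ½mr² = 0.77813 kg·m². The pivot is at distance d = 0.5542 m from the centre of mass.
By the parallel-axis theorem, I = I_cm + md² = 0.77813 + 1.5563 = 2.3344 kg·m².
T = 2π√(I/(mgd)) = 2π√(2.3344/(5.067 × 9.804 × 0.5542)) = 1.830 s.

1.830 s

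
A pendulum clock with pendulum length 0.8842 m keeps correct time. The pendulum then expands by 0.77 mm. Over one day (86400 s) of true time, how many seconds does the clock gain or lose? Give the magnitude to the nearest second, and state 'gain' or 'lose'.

lose 38 s

T ∝ √L, so T'/T = √(0.88497/0.8842) = 1.00044.
In 86400 s of true time the clock registers 86400/1.00044 = 86362.4 s, so it loses 38 s.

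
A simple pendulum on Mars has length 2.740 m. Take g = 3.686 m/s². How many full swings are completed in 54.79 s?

T = 2π√(L/g) = 2π√(2.740/3.686) = 5.4172 s.
Number of complete oscillations = ⌊54.79/5.4172⌋ = ⌊10.114⌋ = 10.

10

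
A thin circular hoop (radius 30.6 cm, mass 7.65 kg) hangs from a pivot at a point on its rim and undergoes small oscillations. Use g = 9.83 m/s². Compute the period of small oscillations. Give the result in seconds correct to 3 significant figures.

I_cm = mr² = 0.7163 kg·m². The pivot is at distance d = 0.306 m from the centre of mass.
By the parallel-axis theorem, I = I_cm + md² = 0.7163 + 0.7163 = 1.433 kg·m².
T = 2π√(I/(mgd)) = 2π√(1.433/(7.65 × 9.83 × 0.306)) = 1.57 s.

1.57 s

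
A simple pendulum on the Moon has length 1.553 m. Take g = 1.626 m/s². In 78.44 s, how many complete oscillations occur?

T = 2π√(L/g) = 2π√(1.553/1.626) = 6.1405 s.
Number of complete oscillations = ⌊78.44/6.1405⌋ = ⌊12.774⌋ = 12.

12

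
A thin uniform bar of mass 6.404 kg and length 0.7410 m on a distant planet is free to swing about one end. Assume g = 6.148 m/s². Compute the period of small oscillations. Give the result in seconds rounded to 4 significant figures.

For a physical pendulum T = 2π√(I/(mgd)), with d = 0.37050 m from pivot to centre of mass.
I_cm = mL²/12 = 6.404 × 0.7410²/12 = 0.29303 kg·m²; I = I_cm + md² = 0.29303 + 6.404 × 0.37050² = 1.1721 kg·m².
T = 2π√(1.1721/(6.404 × 6.148 × 0.37050)) = 1.781 s.

1.781 s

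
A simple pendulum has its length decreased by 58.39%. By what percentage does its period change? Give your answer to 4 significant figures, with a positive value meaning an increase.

-35.49%

T ∝ √L, so T'/T = √(0.41610) = 0.64506.
Percentage change in T = (0.64506 − 1) × 100% = -35.49%.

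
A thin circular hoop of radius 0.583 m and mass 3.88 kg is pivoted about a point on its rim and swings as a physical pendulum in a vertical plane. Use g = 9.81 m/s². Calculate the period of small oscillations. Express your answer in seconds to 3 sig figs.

2.17 s

I_cm = mr² = 1.319 kg·m². The pivot is at distance d = 0.583 m from the centre of mass.
By the parallel-axis theorem, I = I_cm + md² = 1.319 + 1.319 = 2.638 kg·m².
T = 2π√(I/(mgd)) = 2π√(2.638/(3.88 × 9.81 × 0.583)) = 2.17 s.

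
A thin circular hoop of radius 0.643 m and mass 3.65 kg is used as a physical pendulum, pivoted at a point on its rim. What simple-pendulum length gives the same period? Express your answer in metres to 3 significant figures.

The equivalent simple-pendulum length is L_eq = I/(md), where I is about the pivot and d = 0.6430 m.
I_cm = mR² = 1.509 kg·m², so I = I_cm + md² = 1.509 + 1.509 = 3.018 kg·m².
L_eq = 3.018/(3.65 × 0.6430) = 1.29 m.

1.29 m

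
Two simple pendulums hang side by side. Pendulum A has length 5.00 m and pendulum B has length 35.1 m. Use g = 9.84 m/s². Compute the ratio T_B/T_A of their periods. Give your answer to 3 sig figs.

2.65

T ∝ √L, so T_B/T_A = √(L_B/L_A) = √(35.1/5.00) = 2.65.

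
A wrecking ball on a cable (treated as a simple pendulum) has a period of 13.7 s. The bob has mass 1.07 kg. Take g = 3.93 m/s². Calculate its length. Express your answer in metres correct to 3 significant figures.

From T = 2π√(L/g), L = gT²/(4π²) = 3.93 × 13.70²/(4π²) = 18.7 m.

18.7 m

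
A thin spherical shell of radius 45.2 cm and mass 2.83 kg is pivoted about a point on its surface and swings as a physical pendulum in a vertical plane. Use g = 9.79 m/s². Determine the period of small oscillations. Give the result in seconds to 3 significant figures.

I_cm = (2/3)mr² = 0.3855 kg·m². The pivot is at distance d = 0.452 m from the centre of mass.
By the parallel-axis theorem, I = I_cm + md² = 0.3855 + 0.5782 = 0.9636 kg·m².
T = 2π√(I/(mgd)) = 2π√(0.9636/(2.83 × 9.79 × 0.452)) = 1.74 s.

1.74 s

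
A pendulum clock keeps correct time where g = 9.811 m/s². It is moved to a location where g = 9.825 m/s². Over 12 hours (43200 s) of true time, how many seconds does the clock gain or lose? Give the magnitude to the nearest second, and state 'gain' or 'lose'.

gain 31 s

The clock's period scales as T ∝ 1/√g, so T'/T = √(9.811/9.825) = 0.999287.
In 43200 s of true time the clock registers 43200/0.999287 = 43230.8 s, so it gains 31 s.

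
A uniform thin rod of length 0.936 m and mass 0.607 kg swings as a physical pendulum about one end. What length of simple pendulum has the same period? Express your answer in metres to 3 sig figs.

The equivalent simple-pendulum length is L_eq = I/(md), where I is about the pivot and d = 0.4680 m.
I_cm = (1/12)mL² = 0.04432 kg·m², so I = I_cm + md² = 0.04432 + 0.1329 = 0.1773 kg·m².
L_eq = 0.1773/(0.607 × 0.4680) = 0.624 m.

0.624 m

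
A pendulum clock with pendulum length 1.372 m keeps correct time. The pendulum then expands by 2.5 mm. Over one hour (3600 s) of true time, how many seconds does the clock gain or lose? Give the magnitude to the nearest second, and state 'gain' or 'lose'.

T ∝ √L, so T'/T = √(1.37450/1.372) = 1.00091.
In 3600 s of true time the clock registers 3600/1.00091 = 3596.7 s, so it loses 3 s.

lose 3 s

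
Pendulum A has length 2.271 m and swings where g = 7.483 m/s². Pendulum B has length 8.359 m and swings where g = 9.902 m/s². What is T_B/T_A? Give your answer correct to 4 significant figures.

T = 2π√(L/g), so T_B/T_A = √((L_B/g_B)/(L_A/g_A)) = √((8.359/9.902)/(2.271/7.483)) = 1.668.

1.668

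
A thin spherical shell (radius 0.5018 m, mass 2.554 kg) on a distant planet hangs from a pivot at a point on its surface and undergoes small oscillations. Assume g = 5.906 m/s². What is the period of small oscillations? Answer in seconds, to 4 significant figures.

I_cm = (2/3)mr² = 0.42874 kg·m². The pivot is at distance d = 0.5018 m from the centre of mass.
By the parallel-axis theorem, I = I_cm + md² = 0.42874 + 0.64311 = 1.0718 kg·m².
T = 2π√(I/(mgd)) = 2π√(1.0718/(2.554 × 5.906 × 0.5018)) = 2.364 s.

2.364 s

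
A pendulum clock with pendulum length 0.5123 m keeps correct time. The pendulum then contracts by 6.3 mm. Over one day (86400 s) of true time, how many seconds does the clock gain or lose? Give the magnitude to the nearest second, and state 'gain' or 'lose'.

T ∝ √L, so T'/T = √(0.50600/0.5123) = 0.993832.
In 86400 s of true time the clock registers 86400/0.993832 = 86936.2 s, so it gains 536 s.

gain 536 s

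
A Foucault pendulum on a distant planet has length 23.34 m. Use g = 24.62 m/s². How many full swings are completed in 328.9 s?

T = 2π√(L/g) = 2π√(23.34/24.62) = 6.1177 s.
Number of complete oscillations = ⌊328.9/6.1177⌋ = ⌊53.762⌋ = 53.

53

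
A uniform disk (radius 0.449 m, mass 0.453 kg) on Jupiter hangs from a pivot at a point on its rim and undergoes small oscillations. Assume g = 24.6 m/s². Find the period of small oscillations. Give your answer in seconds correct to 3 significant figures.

I_cm = ½mr² = 0.04566 kg·m². The pivot is at distance d = 0.449 m from the centre of mass.
By the parallel-axis theorem, I = I_cm + md² = 0.04566 + 0.09133 = 0.1370 kg·m².
T = 2π√(I/(mgd)) = 2π√(0.1370/(0.453 × 24.6 × 0.449)) = 1.04 s.

1.04 s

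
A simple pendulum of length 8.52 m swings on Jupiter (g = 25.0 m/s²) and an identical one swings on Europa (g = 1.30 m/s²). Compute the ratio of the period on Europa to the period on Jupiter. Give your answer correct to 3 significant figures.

4.39

T ∝ 1/√g, so T₂/T₁ = √(g₁/g₂) = √(25.0/1.30) = 4.39.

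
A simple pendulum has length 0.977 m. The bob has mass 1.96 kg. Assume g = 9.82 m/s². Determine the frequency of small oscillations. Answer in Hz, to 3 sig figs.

0.505 Hz

T = 2π√(L/g) = 2π√(0.977/9.82) = 1.982 s, so f = 1/T = 0.505 Hz.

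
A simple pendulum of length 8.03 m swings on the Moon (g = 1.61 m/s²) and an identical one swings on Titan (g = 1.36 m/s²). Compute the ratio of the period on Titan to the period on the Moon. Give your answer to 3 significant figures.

1.09

T ∝ 1/√g, so T₂/T₁ = √(g₁/g₂) = √(1.61/1.36) = 1.09.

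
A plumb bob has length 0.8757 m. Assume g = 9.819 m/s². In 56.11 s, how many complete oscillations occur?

29

T = 2π√(L/g) = 2π√(0.8757/9.819) = 1.8764 s.
Number of complete oscillations = ⌊56.11/1.8764⌋ = ⌊29.903⌋ = 29.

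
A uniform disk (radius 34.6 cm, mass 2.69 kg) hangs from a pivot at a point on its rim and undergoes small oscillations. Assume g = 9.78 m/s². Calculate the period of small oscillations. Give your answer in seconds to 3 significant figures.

I_cm = ½mr² = 0.1610 kg·m². The pivot is at distance d = 0.346 m from the centre of mass.
By the parallel-axis theorem, I = I_cm + md² = 0.1610 + 0.3220 = 0.4831 kg·m².
T = 2π√(I/(mgd)) = 2π√(0.4831/(2.69 × 9.78 × 0.346)) = 1.45 s.

1.45 s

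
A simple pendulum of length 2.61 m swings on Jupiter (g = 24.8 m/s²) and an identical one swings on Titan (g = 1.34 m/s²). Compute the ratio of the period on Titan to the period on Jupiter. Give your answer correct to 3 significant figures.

T ∝ 1/√g, so T₂/T₁ = √(g₁/g₂) = √(24.8/1.34) = 4.30.

4.30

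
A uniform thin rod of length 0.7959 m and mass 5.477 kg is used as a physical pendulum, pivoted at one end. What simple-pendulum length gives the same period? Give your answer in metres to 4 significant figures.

The equivalent simple-pendulum length is L_eq = I/(md), where I is about the pivot and d = 0.39795 m.
I_cm = (1/12)mL² = 0.28912 kg·m², so I = I_cm + md² = 0.28912 + 0.86736 = 1.1565 kg·m².
L_eq = 1.1565/(5.477 × 0.39795) = 0.5306 m.

0.5306 m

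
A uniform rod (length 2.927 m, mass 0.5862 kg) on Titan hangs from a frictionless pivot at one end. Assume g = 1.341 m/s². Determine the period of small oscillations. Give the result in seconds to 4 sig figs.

7.579 s

For a physical pendulum T = 2π√(I/(mgd)), with d = 1.4635 m from pivot to centre of mass.
I_cm = mL²/12 = 0.5862 × 2.927²/12 = 0.41851 kg·m²; I = I_cm + md² = 0.41851 + 0.5862 × 1.4635² = 1.6741 kg·m².
T = 2π√(1.6741/(0.5862 × 1.341 × 1.4635)) = 7.579 s.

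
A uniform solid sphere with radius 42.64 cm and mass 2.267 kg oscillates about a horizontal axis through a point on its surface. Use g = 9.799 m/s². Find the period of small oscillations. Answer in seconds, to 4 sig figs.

I_cm = (2/5)mr² = 0.16487 kg·m². The pivot is at distance d = 0.4264 m from the centre of mass.
By the parallel-axis theorem, I = I_cm + md² = 0.16487 + 0.41218 = 0.57705 kg·m².
T = 2π√(I/(mgd)) = 2π√(0.57705/(2.267 × 9.799 × 0.4264)) = 1.551 s.

1.551 s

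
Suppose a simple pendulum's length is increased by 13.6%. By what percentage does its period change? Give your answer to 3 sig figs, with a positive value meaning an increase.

T ∝ √L, so T'/T = √(1.136) = 1.066.
Percentage change in T = (1.066 − 1) × 100% = 6.58%.

6.58%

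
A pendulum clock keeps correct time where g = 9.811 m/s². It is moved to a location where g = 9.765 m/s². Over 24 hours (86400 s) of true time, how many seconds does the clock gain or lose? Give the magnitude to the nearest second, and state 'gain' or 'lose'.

The clock's period scales as T ∝ 1/√g, so T'/T = √(9.811/9.765) = 1.00235.
In 86400 s of true time the clock registers 86400/1.00235 = 86197.2 s, so it loses 203 s.

lose 203 s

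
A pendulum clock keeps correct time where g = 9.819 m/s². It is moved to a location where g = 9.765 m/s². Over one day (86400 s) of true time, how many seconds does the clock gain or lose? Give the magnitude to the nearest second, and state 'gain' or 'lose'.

lose 238 s

The clock's period scales as T ∝ 1/√g, so T'/T = √(9.819/9.765) = 1.00276.
In 86400 s of true time the clock registers 86400/1.00276 = 86162.1 s, so it loses 238 s.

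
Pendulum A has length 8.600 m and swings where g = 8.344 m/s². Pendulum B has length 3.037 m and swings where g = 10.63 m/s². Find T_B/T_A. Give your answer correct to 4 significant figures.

T = 2π√(L/g), so T_B/T_A = √((L_B/g_B)/(L_A/g_A)) = √((3.037/10.63)/(8.600/8.344)) = 0.5265.

0.5265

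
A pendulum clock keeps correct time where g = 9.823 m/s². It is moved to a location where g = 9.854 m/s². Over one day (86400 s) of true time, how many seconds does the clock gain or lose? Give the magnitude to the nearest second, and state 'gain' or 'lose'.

gain 136 s

The clock's period scales as T ∝ 1/√g, so T'/T = √(9.823/9.854) = 0.998426.
In 86400 s of true time the clock registers 86400/0.998426 = 86536.2 s, so it gains 136 s.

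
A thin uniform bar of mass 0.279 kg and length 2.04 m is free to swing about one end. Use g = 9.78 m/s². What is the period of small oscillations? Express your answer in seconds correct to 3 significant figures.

For a physical pendulum T = 2π√(I/(mgd)), with d = 1.020 m from pivot to centre of mass.
I_cm = mL²/12 = 0.279 × 2.04²/12 = 0.09676 kg·m²; I = I_cm + md² = 0.09676 + 0.279 × 1.020² = 0.3870 kg·m².
T = 2π√(0.3870/(0.279 × 9.78 × 1.020)) = 2.34 s.

2.34 s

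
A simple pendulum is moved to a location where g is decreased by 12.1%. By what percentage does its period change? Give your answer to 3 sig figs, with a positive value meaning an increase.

T ∝ 1/√g, so T'/T = 1/√(0.8790) = 1.067.
Percentage change in T = (1.067 − 1) × 100% = 6.66%.

6.66%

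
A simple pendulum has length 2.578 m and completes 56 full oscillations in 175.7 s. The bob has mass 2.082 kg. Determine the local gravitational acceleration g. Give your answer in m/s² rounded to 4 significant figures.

T = 175.7/56 = 3.1375 s.
From T = 2π√(L/g), g = 4π²L/T² = 4π² × 2.578/3.1375² = 10.34 m/s².

10.34 m/s²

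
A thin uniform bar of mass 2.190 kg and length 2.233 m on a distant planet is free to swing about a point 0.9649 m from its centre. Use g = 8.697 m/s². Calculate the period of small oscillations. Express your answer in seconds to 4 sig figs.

For a physical pendulum T = 2π√(I/(mgd)), with d = 0.96490 m from pivot to centre of mass.
I_cm = mL²/12 = 2.190 × 2.233²/12 = 0.91000 kg·m²; I = I_cm + md² = 0.91000 + 2.190 × 0.96490² = 2.9490 kg·m².
T = 2π√(2.9490/(2.190 × 8.697 × 0.96490)) = 2.517 s.

2.517 s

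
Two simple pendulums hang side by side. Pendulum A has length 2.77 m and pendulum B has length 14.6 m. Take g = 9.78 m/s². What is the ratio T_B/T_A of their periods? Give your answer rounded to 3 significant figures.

T ∝ √L, so T_B/T_A = √(L_B/L_A) = √(14.6/2.77) = 2.30.

2.30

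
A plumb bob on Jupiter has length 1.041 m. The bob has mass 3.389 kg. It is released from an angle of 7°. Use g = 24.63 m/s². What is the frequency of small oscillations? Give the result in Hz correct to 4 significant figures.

0.7742 Hz

T = 2π√(L/g) = 2π√(1.041/24.63) = 1.2917 s, so f = 1/T = 0.7742 Hz.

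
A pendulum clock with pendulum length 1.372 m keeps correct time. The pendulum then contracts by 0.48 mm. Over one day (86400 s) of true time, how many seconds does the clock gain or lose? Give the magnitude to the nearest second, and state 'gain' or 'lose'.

T ∝ √L, so T'/T = √(1.37152/1.372) = 0.999825.
In 86400 s of true time the clock registers 86400/0.999825 = 86415.1 s, so it gains 15 s.

gain 15 s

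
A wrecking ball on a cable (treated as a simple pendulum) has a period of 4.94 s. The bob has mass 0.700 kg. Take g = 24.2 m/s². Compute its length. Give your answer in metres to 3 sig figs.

15.0 m

From T = 2π√(L/g), L = gT²/(4π²) = 24.2 × 4.940²/(4π²) = 15.0 m.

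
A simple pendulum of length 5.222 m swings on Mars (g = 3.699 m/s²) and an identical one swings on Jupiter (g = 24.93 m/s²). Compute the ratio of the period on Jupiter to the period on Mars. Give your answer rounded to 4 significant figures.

0.3852

T ∝ 1/√g, so T₂/T₁ = √(g₁/g₂) = √(3.699/24.93) = 0.3852.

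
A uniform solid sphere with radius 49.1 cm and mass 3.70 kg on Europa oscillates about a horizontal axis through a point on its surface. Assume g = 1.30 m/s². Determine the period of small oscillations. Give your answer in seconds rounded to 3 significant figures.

4.57 s

I_cm = (2/5)mr² = 0.3568 kg·m². The pivot is at distance d = 0.491 m from the centre of mass.
By the parallel-axis theorem, I = I_cm + md² = 0.3568 + 0.8920 = 1.249 kg·m².
T = 2π√(I/(mgd)) = 2π√(1.249/(3.70 × 1.30 × 0.491)) = 4.57 s.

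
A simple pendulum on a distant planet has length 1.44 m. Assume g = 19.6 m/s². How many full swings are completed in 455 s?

T = 2π√(L/g) = 2π√(1.44/19.6) = 1.703 s.
Number of complete oscillations = ⌊455/1.703⌋ = ⌊267.2⌋ = 267.

267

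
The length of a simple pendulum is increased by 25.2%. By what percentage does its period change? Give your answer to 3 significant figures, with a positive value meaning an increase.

T ∝ √L, so T'/T = √(1.252) = 1.119.
Percentage change in T = (1.119 − 1) × 100% = 11.9%.

11.9%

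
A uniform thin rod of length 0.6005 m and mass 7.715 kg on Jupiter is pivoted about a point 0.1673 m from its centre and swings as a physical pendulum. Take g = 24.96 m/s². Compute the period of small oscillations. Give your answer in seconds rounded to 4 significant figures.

0.7407 s

For a physical pendulum T = 2π√(I/(mgd)), with d = 0.16730 m from pivot to centre of mass.
I_cm = mL²/12 = 7.715 × 0.6005²/12 = 0.23184 kg·m²; I = I_cm + md² = 0.23184 + 7.715 × 0.16730² = 0.44777 kg·m².
T = 2π√(0.44777/(7.715 × 24.96 × 0.16730)) = 0.7407 s.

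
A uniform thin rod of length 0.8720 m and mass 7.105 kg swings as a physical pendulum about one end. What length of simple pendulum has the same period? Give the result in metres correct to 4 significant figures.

The equivalent simple-pendulum length is L_eq = I/(md), where I is about the pivot and d = 0.43600 m.
I_cm = (1/12)mL² = 0.45021 kg·m², so I = I_cm + md² = 0.45021 + 1.3506 = 1.8008 kg·m².
L_eq = 1.8008/(7.105 × 0.43600) = 0.5813 m.

0.5813 m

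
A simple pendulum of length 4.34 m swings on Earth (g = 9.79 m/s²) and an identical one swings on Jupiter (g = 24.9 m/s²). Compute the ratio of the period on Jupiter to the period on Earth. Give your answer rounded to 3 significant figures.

T ∝ 1/√g, so T₂/T₁ = √(g₁/g₂) = √(9.79/24.9) = 0.627.

0.627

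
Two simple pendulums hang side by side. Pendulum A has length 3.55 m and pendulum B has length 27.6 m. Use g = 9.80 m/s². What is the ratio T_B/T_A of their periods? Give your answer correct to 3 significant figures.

T ∝ √L, so T_B/T_A = √(L_B/L_A) = √(27.6/3.55) = 2.79.

2.79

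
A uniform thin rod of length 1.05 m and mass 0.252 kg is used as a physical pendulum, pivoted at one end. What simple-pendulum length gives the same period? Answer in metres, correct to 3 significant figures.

The equivalent simple-pendulum length is L_eq = I/(md), where I is about the pivot and d = 0.5250 m.
I_cm = (1/12)mL² = 0.02315 kg·m², so I = I_cm + md² = 0.02315 + 0.06946 = 0.09261 kg·m².
L_eq = 0.09261/(0.252 × 0.5250) = 0.700 m.

0.700 m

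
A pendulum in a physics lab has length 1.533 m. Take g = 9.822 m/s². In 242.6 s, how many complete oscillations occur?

T = 2π√(L/g) = 2π√(1.533/9.822) = 2.4823 s.
Number of complete oscillations = ⌊242.6/2.4823⌋ = ⌊97.733⌋ = 97.

97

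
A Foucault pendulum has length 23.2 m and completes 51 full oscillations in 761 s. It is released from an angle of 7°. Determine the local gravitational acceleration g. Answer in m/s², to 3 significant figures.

4.11 m/s²

T = 761/51 = 14.92 s.
From T = 2π√(L/g), g = 4π²L/T² = 4π² × 23.2/14.92² = 4.11 m/s².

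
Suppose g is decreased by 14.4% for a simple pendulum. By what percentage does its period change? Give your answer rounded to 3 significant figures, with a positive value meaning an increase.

8.08%

T ∝ 1/√g, so T'/T = 1/√(0.8560) = 1.081.
Percentage change in T = (1.081 − 1) × 100% = 8.08%.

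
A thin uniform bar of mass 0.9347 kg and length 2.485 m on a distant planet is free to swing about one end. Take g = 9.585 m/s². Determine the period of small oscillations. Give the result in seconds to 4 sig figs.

2.612 s

For a physical pendulum T = 2π√(I/(mgd)), with d = 1.2425 m from pivot to centre of mass.
I_cm = mL²/12 = 0.9347 × 2.485²/12 = 0.48100 kg·m²; I = I_cm + md² = 0.48100 + 0.9347 × 1.2425² = 1.9240 kg·m².
T = 2π√(1.9240/(0.9347 × 9.585 × 1.2425)) = 2.612 s.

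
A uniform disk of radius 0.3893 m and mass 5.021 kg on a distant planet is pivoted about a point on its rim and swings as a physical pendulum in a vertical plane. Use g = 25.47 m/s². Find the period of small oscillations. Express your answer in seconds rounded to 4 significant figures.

0.9514 s

I_cm = ½mr² = 0.38048 kg·m². The pivot is at distance d = 0.3893 m from the centre of mass.
By the parallel-axis theorem, I = I_cm + md² = 0.38048 + 0.76096 = 1.1414 kg·m².
T = 2π√(I/(mgd)) = 2π√(1.1414/(5.021 × 25.47 × 0.3893)) = 0.9514 s.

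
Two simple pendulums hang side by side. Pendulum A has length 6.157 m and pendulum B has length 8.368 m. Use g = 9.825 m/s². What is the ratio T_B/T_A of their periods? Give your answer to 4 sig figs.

1.166

T ∝ √L, so T_B/T_A = √(L_B/L_A) = √(8.368/6.157) = 1.166.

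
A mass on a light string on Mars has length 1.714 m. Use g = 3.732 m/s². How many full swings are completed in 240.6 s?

56

T = 2π√(L/g) = 2π√(1.714/3.732) = 4.2581 s.
Number of complete oscillations = ⌊240.6/4.2581⌋ = ⌊56.504⌋ = 56.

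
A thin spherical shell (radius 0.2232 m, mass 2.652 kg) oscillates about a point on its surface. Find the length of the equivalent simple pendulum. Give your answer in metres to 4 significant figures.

The equivalent simple-pendulum length is L_eq = I/(md), where I is about the pivot and d = 0.22320 m.
I_cm = (2/3)mR² = 0.088079 kg·m², so I = I_cm + md² = 0.088079 + 0.13212 = 0.22020 kg·m².
L_eq = 0.22020/(2.652 × 0.22320) = 0.3720 m.

0.3720 m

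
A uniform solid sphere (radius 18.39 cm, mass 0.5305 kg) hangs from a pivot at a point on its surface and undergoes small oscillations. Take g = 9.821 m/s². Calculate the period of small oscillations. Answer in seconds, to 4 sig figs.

1.017 s

I_cm = (2/5)mr² = 0.0071764 kg·m². The pivot is at distance d = 0.1839 m from the centre of mass.
By the parallel-axis theorem, I = I_cm + md² = 0.0071764 + 0.017941 = 0.025118 kg·m².
T = 2π√(I/(mgd)) = 2π√(0.025118/(0.5305 × 9.821 × 0.1839)) = 1.017 s.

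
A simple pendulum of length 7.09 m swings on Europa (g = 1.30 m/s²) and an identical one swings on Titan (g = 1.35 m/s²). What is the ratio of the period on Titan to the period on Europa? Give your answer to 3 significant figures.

0.981

T ∝ 1/√g, so T₂/T₁ = √(g₁/g₂) = √(1.30/1.35) = 0.981.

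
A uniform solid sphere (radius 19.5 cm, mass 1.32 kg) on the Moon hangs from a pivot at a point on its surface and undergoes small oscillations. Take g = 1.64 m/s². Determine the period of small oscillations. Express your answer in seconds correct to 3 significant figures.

I_cm = (2/5)mr² = 0.02008 kg·m². The pivot is at distance d = 0.195 m from the centre of mass.
By the parallel-axis theorem, I = I_cm + md² = 0.02008 + 0.05019 = 0.07027 kg·m².
T = 2π√(I/(mgd)) = 2π√(0.07027/(1.32 × 1.64 × 0.195)) = 2.56 s.

2.56 s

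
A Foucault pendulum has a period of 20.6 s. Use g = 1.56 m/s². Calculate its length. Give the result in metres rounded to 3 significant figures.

From T = 2π√(L/g), L = gT²/(4π²) = 1.56 × 20.60²/(4π²) = 16.8 m.

16.8 m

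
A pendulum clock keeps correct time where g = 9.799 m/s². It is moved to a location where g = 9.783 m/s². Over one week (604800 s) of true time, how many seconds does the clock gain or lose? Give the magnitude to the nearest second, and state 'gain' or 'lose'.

lose 494 s

The clock's period scales as T ∝ 1/√g, so T'/T = √(9.799/9.783) = 1.00082.
In 604800 s of true time the clock registers 604800/1.00082 = 604306.0 s, so it loses 494 s.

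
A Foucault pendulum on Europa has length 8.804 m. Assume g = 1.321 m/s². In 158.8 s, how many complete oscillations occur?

T = 2π√(L/g) = 2π√(8.804/1.321) = 16.221 s.
Number of complete oscillations = ⌊158.8/16.221⌋ = ⌊9.7900⌋ = 9.

9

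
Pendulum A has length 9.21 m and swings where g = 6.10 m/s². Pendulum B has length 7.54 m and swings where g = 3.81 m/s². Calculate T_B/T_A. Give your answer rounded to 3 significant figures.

1.14

T = 2π√(L/g), so T_B/T_A = √((L_B/g_B)/(L_A/g_A)) = √((7.54/3.81)/(9.21/6.10)) = 1.14.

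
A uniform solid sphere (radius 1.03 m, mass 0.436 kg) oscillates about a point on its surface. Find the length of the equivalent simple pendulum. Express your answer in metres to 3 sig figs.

1.44 m

The equivalent simple-pendulum length is L_eq = I/(md), where I is about the pivot and d = 1.030 m.
I_cm = (2/5)mR² = 0.1850 kg·m², so I = I_cm + md² = 0.1850 + 0.4626 = 0.6476 kg·m².
L_eq = 0.6476/(0.436 × 1.030) = 1.44 m.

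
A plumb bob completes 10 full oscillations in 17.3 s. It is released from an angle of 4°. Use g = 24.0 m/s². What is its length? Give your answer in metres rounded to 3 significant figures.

T = 17.3/10 = 1.730 s.
From T = 2π√(L/g), L = gT²/(4π²) = 24.0 × 1.730²/(4π²) = 1.82 m.

1.82 m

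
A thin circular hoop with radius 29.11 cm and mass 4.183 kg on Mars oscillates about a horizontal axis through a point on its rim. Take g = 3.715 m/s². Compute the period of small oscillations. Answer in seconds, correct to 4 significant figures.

2.487 s

I_cm = mr² = 0.35446 kg·m². The pivot is at distance d = 0.2911 m from the centre of mass.
By the parallel-axis theorem, I = I_cm + md² = 0.35446 + 0.35446 = 0.70893 kg·m².
T = 2π√(I/(mgd)) = 2π√(0.70893/(4.183 × 3.715 × 0.2911)) = 2.487 s.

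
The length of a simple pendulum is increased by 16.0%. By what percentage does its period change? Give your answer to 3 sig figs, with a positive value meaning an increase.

T ∝ √L, so T'/T = √(1.160) = 1.077.
Percentage change in T = (1.077 − 1) × 100% = 7.70%.

7.70%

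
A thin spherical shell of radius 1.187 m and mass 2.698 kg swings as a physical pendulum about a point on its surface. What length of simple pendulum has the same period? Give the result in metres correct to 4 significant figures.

The equivalent simple-pendulum length is L_eq = I/(md), where I is about the pivot and d = 1.1870 m.
I_cm = (2/3)mR² = 2.5343 kg·m², so I = I_cm + md² = 2.5343 + 3.8014 = 6.3357 kg·m².
L_eq = 6.3357/(2.698 × 1.1870) = 1.978 m.

1.978 m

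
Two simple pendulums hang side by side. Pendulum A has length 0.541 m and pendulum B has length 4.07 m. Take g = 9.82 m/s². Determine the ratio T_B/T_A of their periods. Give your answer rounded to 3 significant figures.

T ∝ √L, so T_B/T_A = √(L_B/L_A) = √(4.07/0.541) = 2.74.

2.74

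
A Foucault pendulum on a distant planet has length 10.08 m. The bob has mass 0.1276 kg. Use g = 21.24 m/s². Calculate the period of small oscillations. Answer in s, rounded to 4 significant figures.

4.328 s

T = 2π√(L/g) = 2π√(10.08/21.24) = 2π × 0.68889 = 4.328 s.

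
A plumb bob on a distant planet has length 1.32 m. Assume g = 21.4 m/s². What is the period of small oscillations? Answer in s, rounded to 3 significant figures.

T = 2π√(L/g) = 2π√(1.32/21.4) = 2π × 0.2484 = 1.56 s.

1.56 s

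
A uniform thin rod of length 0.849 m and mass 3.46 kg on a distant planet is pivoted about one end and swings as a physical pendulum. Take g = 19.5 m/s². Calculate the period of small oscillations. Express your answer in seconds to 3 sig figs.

1.07 s

For a physical pendulum T = 2π√(I/(mgd)), with d = 0.4245 m from pivot to centre of mass.
I_cm = mL²/12 = 3.46 × 0.849²/12 = 0.2078 kg·m²; I = I_cm + md² = 0.2078 + 3.46 × 0.4245² = 0.8313 kg·m².
T = 2π√(0.8313/(3.46 × 19.5 × 0.4245)) = 1.07 s.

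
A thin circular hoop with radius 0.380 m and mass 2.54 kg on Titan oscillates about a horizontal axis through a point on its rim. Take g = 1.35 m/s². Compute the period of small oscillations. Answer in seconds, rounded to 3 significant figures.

I_cm = mr² = 0.3668 kg·m². The pivot is at distance d = 0.380 m from the centre of mass.
By the parallel-axis theorem, I = I_cm + md² = 0.3668 + 0.3668 = 0.7336 kg·m².
T = 2π√(I/(mgd)) = 2π√(0.7336/(2.54 × 1.35 × 0.380)) = 4.71 s.

4.71 s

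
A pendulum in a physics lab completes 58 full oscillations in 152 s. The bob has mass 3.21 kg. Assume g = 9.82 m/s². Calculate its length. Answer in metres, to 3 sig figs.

T = 152/58 = 2.621 s.
From T = 2π√(L/g), L = gT²/(4π²) = 9.82 × 2.621²/(4π²) = 1.71 m.

1.71 m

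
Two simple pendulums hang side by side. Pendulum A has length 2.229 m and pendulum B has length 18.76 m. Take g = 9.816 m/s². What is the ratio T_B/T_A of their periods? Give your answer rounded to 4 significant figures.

2.901

T ∝ √L, so T_B/T_A = √(L_B/L_A) = √(18.76/2.229) = 2.901.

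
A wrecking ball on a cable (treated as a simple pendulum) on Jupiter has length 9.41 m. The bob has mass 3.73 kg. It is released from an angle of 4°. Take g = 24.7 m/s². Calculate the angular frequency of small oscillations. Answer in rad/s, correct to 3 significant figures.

1.62 rad/s

ω = √(g/L) = √(24.7/9.41) = 1.62 rad/s.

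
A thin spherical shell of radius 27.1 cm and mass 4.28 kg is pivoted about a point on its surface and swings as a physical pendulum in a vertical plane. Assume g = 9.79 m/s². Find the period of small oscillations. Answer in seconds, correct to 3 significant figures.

I_cm = (2/3)mr² = 0.2096 kg·m². The pivot is at distance d = 0.271 m from the centre of mass.
By the parallel-axis theorem, I = I_cm + md² = 0.2096 + 0.3143 = 0.5239 kg·m².
T = 2π√(I/(mgd)) = 2π√(0.5239/(4.28 × 9.79 × 0.271)) = 1.35 s.

1.35 s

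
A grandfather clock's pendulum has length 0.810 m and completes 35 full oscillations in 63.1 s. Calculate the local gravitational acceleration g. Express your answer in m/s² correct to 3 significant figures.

9.84 m/s²

T = 63.1/35 = 1.803 s.
From T = 2π√(L/g), g = 4π²L/T² = 4π² × 0.810/1.803² = 9.84 m/s².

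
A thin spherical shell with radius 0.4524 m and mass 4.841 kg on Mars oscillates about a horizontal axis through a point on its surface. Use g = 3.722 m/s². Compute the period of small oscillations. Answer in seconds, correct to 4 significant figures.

I_cm = (2/3)mr² = 0.66052 kg·m². The pivot is at distance d = 0.4524 m from the centre of mass.
By the parallel-axis theorem, I = I_cm + md² = 0.66052 + 0.99079 = 1.6513 kg·m².
T = 2π√(I/(mgd)) = 2π√(1.6513/(4.841 × 3.722 × 0.4524)) = 2.828 s.

2.828 s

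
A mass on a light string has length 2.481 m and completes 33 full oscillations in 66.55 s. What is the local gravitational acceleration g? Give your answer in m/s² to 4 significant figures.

T = 66.55/33 = 2.0167 s.
From T = 2π√(L/g), g = 4π²L/T² = 4π² × 2.481/2.0167² = 24.08 m/s².

24.08 m/s²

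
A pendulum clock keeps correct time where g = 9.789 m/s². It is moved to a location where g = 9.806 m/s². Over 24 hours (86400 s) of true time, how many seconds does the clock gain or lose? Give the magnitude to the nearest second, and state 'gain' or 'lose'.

The clock's period scales as T ∝ 1/√g, so T'/T = √(9.789/9.806) = 0.999133.
In 86400 s of true time the clock registers 86400/0.999133 = 86475.0 s, so it gains 75 s.

gain 75 s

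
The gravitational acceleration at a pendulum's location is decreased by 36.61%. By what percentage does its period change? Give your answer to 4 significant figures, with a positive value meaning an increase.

T ∝ 1/√g, so T'/T = 1/√(0.63390) = 1.2560.
Percentage change in T = (1.2560 − 1) × 100% = 25.60%.

25.60%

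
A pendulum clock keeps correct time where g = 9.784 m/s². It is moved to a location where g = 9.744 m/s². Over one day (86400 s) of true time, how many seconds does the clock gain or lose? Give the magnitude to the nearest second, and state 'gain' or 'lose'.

lose 177 s

The clock's period scales as T ∝ 1/√g, so T'/T = √(9.784/9.744) = 1.00205.
In 86400 s of true time the clock registers 86400/1.00205 = 86223.2 s, so it loses 177 s.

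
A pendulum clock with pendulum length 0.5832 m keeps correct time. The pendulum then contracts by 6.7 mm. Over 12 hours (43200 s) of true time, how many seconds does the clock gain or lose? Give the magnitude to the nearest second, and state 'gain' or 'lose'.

T ∝ √L, so T'/T = √(0.57650/0.5832) = 0.994239.
In 43200 s of true time the clock registers 43200/0.994239 = 43450.3 s, so it gains 250 s.

gain 250 s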